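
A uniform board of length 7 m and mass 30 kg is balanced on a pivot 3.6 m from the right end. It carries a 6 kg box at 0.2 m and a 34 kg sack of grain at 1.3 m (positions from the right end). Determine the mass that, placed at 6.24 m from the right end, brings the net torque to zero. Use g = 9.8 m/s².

Take moments about the pivot (at 3.6 m from the right end).
Beam weight: 30 × 9.8 = 294 N down at 3.5 m → arm 0.1 m, τ = 294 × 0.1 = 29.4 N·m clockwise.
Box: 6 × 9.8 = 58.8 N down at 0.2 m → arm 3.4 m, τ = 58.8 × 3.4 = 199.9 N·m clockwise.
Sack of grain: 34 × 9.8 = 333.2 N down at 1.3 m → arm 2.3 m, τ = 333.2 × 2.3 = 766.4 N·m clockwise.
Net moment of known loads = 995.7 N·m clockwise.
An unknown mass m at 6.24 m has arm 2.64 m; its moment is m·g·2.64 counterclockwise.
For rotational equilibrium, m × 9.8 × 2.64 = 995.7, so m = 995.7 / (9.8 × 2.64) = 38.5 kg.

m ≈ 38.5 kg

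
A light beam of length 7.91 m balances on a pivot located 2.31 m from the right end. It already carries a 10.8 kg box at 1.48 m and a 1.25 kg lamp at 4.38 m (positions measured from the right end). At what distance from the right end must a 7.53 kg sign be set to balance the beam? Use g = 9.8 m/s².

Taking torques about the pivot (at 2.31 m from the right end):
Box: 10.8 × 9.8 = 105.8 N down at 1.48 m → arm 0.83 m, τ = 105.8 × 0.83 = 87.81 N·m clockwise.
Lamp: 1.25 × 9.8 = 12.25 N down at 4.38 m → arm 2.07 m, τ = 12.25 × 2.07 = 25.36 N·m counterclockwise.
Net moment of existing loads = 62.45 N·m clockwise.
The sign weighs 7.53 × 9.8 = 73.79 N and must supply an equal counterclockwise moment, so its lever arm about the pivot is 62.45 / 73.79 = 0.846 m.
That puts it at 2.31 + 0.846 = 3.16 m from the right end.

x ≈ 3.16 m from the right end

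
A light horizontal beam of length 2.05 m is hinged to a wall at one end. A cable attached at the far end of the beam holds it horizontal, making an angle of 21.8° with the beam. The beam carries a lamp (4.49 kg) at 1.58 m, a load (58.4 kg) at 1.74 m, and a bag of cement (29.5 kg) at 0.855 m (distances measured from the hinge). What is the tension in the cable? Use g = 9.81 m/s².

T ≈ 1730 N

Taking torques about the hinge:
Lamp: 4.49 × 9.81 = 44.05 N down at 1.58 m → arm 1.58 m, τ = 44.05 × 1.58 = 69.6 N·m clockwise.
Load: 58.4 × 9.81 = 572.9 N down at 1.74 m → arm 1.74 m, τ = 572.9 × 1.74 = 996.8 N·m clockwise.
Bag of cement: 29.5 × 9.81 = 289.4 N down at 0.855 m → arm 0.855 m, τ = 289.4 × 0.855 = 247.4 N·m clockwise.
Total clockwise load moment = 1314 N·m.
The cable tension T acts at 2.05 m; only its component perpendicular to the beam, T sinθ, produces torque. sin 21.8° = 0.3714.
Στ = 0 ⇒ T × 2.05 × 0.3714 = 1314 ⇒ T = 1314 / 0.7614 = 1730 N.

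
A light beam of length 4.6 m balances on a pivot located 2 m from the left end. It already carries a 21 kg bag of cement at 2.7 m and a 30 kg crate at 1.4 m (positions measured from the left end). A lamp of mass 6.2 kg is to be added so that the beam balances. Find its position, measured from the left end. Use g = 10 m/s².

Sum moments about the pivot (at 2 m from the left end) (the support reaction has zero arm there).
Bag of cement: 21 × 10 = 210 N down at 2.7 m → arm 0.7 m, τ = 210 × 0.7 = 147 N·m clockwise.
Crate: 30 × 10 = 300 N down at 1.4 m → arm 0.6 m, τ = 300 × 0.6 = 180 N·m counterclockwise.
Net moment of existing loads = 33 N·m counterclockwise.
The lamp weighs 6.2 × 10 = 62 N and must supply an equal clockwise moment, so its lever arm about the pivot is 33 / 62 = 0.532 m.
That puts it at 2 + 0.532 = 2.53 m from the left end.

x ≈ 2.53 m from the left end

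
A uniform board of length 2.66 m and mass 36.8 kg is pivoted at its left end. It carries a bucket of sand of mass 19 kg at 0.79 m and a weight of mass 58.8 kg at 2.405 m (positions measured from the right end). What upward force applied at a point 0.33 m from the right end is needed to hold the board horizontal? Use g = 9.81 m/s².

Sum moments about the left end (the unknown pivot reaction has zero arm there).
Beam weight: 36.8 × 9.81 = 361 N down at 1.33 m → arm 1.33 m, τ = 361 × 1.33 = 480.1 N·m clockwise.
Bucket of sand: 19 × 9.81 = 186.4 N down at 0.79 m → arm 1.87 m, τ = 186.4 × 1.87 = 348.6 N·m clockwise.
Weight: 58.8 × 9.81 = 576.8 N down at 2.405 m → arm 0.255 m, τ = 576.8 × 0.255 = 147.1 N·m clockwise.
Net moment of the loads = 975.8 N·m clockwise.
The upward force F acts at a point 0.33 m from the right end, arm 2.33 m, giving F × 2.33 counterclockwise.
Setting net torque to zero: F × 2.33 = 975.8 → F = 975.8 / 2.33 = 419 N.

F ≈ 419 N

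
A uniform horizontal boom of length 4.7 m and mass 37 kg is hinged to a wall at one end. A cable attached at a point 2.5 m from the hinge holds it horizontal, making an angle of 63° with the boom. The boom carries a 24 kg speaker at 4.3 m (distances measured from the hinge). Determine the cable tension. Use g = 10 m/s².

T ≈ 854 N

Sum moments about the hinge (the unknown hinge reaction has zero arm there).
Beam weight: 37 × 10 = 370 N down at 2.35 m → arm 2.35 m, τ = 370 × 2.35 = 869.5 N·m clockwise.
Speaker: 24 × 10 = 240 N down at 4.3 m → arm 4.3 m, τ = 240 × 4.3 = 1032 N·m clockwise.
Total clockwise load moment = 1902 N·m.
The cable tension T acts at 2.5 m; only its component perpendicular to the boom, T sinθ, produces torque. sin 63° = 0.891.
Στ = 0 ⇒ T × 2.5 × 0.891 = 1902 ⇒ T = 1902 / 2.228 = 854 N.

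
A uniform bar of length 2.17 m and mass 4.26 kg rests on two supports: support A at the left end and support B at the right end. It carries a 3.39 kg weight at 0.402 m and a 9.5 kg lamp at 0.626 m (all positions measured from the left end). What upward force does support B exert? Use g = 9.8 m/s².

About support A:
Beam weight: 4.26 × 9.8 = 41.75 N down at 1.085 m → arm 1.085 m, τ = 41.75 × 1.085 = 45.3 N·m clockwise.
Weight: 3.39 × 9.8 = 33.22 N down at 0.402 m → arm 0.402 m, τ = 33.22 × 0.402 = 13.35 N·m clockwise.
Lamp: 9.5 × 9.8 = 93.1 N down at 0.626 m → arm 0.626 m, τ = 93.1 × 0.626 = 58.28 N·m clockwise.
Net load moment about support A = 116.9 N·m clockwise.
Reaction R at support B is upward at 2.17 m, arm 2.17 m → moment R × 2.17 counterclockwise.
Balancing moments: R × 2.17 = 116.9, giving R = 53.9 N.

R_B ≈ 53.9 N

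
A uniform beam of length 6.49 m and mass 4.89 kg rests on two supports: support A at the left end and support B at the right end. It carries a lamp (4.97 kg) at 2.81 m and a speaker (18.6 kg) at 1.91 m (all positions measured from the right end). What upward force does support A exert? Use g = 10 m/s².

R_A ≈ 101 N

Sum moments about support B (its reaction then has zero moment arm).
Beam weight: 4.89 × 10 = 48.9 N down at 3.245 m → arm 3.245 m, τ = 48.9 × 3.245 = 158.7 N·m counterclockwise.
Lamp: 4.97 × 10 = 49.7 N down at 2.81 m → arm 2.81 m, τ = 49.7 × 2.81 = 139.7 N·m counterclockwise.
Speaker: 18.6 × 10 = 186 N down at 1.91 m → arm 1.91 m, τ = 186 × 1.91 = 355.3 N·m counterclockwise.
Net load moment about support B = 653.7 N·m counterclockwise.
Reaction R at support A is upward at 6.49 m, arm 6.49 m → moment R × 6.49 clockwise.
For rotational equilibrium, R × 6.49 = 653.7, so R = 101 N.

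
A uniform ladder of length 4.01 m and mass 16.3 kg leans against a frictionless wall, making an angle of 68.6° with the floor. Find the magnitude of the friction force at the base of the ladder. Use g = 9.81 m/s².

Taking torques about the foot of the ladder:
Ladder weight 16.3×9.81 = 159.9 N acts at 2.005 m along the ladder; its horizontal arm is 2.005·cos68.6° = 0.7316 m → τ = 117 N·m clockwise.
Wall normal N acts horizontally at the top; its moment arm is the height L sinθ = 4.01·sin68.6° = 3.734 m, counterclockwise.
Setting net torque to zero: N × 3.734 = 117 → N = 31.3 N.
ΣFx = 0: friction at the foot balances the wall's push, so f = N_wall = 31.3 N.

f ≈ 31.3 N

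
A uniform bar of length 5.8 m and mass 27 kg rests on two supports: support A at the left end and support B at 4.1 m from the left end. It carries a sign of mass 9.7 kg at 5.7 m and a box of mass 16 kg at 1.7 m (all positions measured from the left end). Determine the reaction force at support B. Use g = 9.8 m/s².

About support A:
Beam weight: 27 × 9.8 = 264.6 N down at 2.9 m → arm 2.9 m, τ = 264.6 × 2.9 = 767.3 N·m clockwise.
Sign: 9.7 × 9.8 = 95.06 N down at 5.7 m → arm 5.7 m, τ = 95.06 × 5.7 = 541.8 N·m clockwise.
Box: 16 × 9.8 = 156.8 N down at 1.7 m → arm 1.7 m, τ = 156.8 × 1.7 = 266.6 N·m clockwise.
Net load moment about support A = 1576 N·m clockwise.
Reaction R at support B is upward at 4.1 m, arm 4.1 m → moment R × 4.1 counterclockwise.
Balancing moments: R × 4.1 = 1576, giving R = 384 N.

R_B ≈ 384 N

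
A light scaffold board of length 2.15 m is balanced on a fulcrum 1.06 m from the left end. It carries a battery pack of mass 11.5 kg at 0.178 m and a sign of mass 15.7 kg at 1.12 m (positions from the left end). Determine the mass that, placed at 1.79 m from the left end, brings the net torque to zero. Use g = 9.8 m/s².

m ≈ 12.6 kg

Choose the fulcrum (at 1.06 m from the left end) as the axis so the support reaction has zero arm there.
Battery pack: 11.5 × 9.8 = 112.7 N down at 0.178 m → arm 0.882 m, τ = 112.7 × 0.882 = 99.4 N·m counterclockwise.
Sign: 15.7 × 9.8 = 153.9 N down at 1.12 m → arm 0.06 m, τ = 153.9 × 0.06 = 9.234 N·m clockwise.
Net moment of known loads = 90.17 N·m counterclockwise.
An unknown mass m at 1.79 m has arm 0.73 m; its moment is m·g·0.73 clockwise.
For rotational equilibrium, m × 9.8 × 0.73 = 90.17, so m = 90.17 / (9.8 × 0.73) = 12.6 kg.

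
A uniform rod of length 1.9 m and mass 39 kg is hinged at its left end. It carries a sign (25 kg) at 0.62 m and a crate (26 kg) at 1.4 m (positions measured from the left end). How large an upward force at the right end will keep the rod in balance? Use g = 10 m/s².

F ≈ 468 N

Taking torques about the left end:
Beam weight: 39 × 10 = 390 N down at 0.95 m → arm 0.95 m, τ = 390 × 0.95 = 370.5 N·m clockwise.
Sign: 25 × 10 = 250 N down at 0.62 m → arm 0.62 m, τ = 250 × 0.62 = 155 N·m clockwise.
Crate: 26 × 10 = 260 N down at 1.4 m → arm 1.4 m, τ = 260 × 1.4 = 364 N·m clockwise.
Net moment of the loads = 889.5 N·m clockwise.
The upward force F acts at the right end, arm 1.9 m, giving F × 1.9 counterclockwise.
Στ = 0 ⇒ F × 1.9 = 889.5 ⇒ F = 889.5 / 1.9 = 468 N.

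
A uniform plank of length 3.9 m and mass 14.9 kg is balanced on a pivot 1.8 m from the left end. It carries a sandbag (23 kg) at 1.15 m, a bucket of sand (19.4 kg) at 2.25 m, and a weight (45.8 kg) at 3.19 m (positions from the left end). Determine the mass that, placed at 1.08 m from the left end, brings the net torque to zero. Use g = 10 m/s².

m ≈ 82.9 kg

Take moments about the pivot (at 1.8 m from the left end).
Beam weight: 14.9 × 10 = 149 N down at 1.95 m → arm 0.15 m, τ = 149 × 0.15 = 22.35 N·m clockwise.
Sandbag: 23 × 10 = 230 N down at 1.15 m → arm 0.65 m, τ = 230 × 0.65 = 149.5 N·m counterclockwise.
Bucket of sand: 19.4 × 10 = 194 N down at 2.25 m → arm 0.45 m, τ = 194 × 0.45 = 87.3 N·m clockwise.
Weight: 45.8 × 10 = 458 N down at 3.19 m → arm 1.39 m, τ = 458 × 1.39 = 636.6 N·m clockwise.
Net moment of known loads = 596.8 N·m clockwise.
An unknown mass m at 1.08 m has arm 0.72 m; its moment is m·g·0.72 counterclockwise.
Setting net torque to zero: m × 10 × 0.72 = 596.8 → m = 596.8 / (10 × 0.72) = 82.9 kg.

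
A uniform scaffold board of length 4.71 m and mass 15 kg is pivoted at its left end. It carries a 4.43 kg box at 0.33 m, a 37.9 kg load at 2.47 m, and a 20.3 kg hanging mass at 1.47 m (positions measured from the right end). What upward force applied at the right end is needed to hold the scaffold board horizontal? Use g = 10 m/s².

About the left end:
Beam weight: 15 × 10 = 150 N down at 2.355 m → arm 2.355 m, τ = 150 × 2.355 = 353.2 N·m clockwise.
Box: 4.43 × 10 = 44.3 N down at 0.33 m → arm 4.38 m, τ = 44.3 × 4.38 = 194 N·m clockwise.
Load: 37.9 × 10 = 379 N down at 2.47 m → arm 2.24 m, τ = 379 × 2.24 = 849 N·m clockwise.
Hanging mass: 20.3 × 10 = 203 N down at 1.47 m → arm 3.24 m, τ = 203 × 3.24 = 657.7 N·m clockwise.
Net moment of the loads = 2054 N·m clockwise.
The upward force F acts at the right end, arm 4.71 m, giving F × 4.71 counterclockwise.
Στ = 0 ⇒ F × 4.71 = 2054 ⇒ F = 2054 / 4.71 = 436 N.

F ≈ 436 N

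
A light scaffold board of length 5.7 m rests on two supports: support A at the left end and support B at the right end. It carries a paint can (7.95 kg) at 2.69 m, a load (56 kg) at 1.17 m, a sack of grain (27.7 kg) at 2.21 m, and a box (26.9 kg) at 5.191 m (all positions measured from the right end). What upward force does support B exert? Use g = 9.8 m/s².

R_B ≈ 667 N

Take moments about support A.
Paint can: 7.95 × 9.8 = 77.91 N down at 2.69 m → arm 3.01 m, τ = 77.91 × 3.01 = 234.5 N·m clockwise.
Load: 56 × 9.8 = 548.8 N down at 1.17 m → arm 4.53 m, τ = 548.8 × 4.53 = 2486 N·m clockwise.
Sack of grain: 27.7 × 9.8 = 271.5 N down at 2.21 m → arm 3.49 m, τ = 271.5 × 3.49 = 947.5 N·m clockwise.
Box: 26.9 × 9.8 = 263.6 N down at 5.191 m → arm 0.509 m, τ = 263.6 × 0.509 = 134.2 N·m clockwise.
Net load moment about support A = 3802 N·m clockwise.
Reaction R at support B is upward at 0 m, arm 5.7 m → moment R × 5.7 counterclockwise.
Στ = 0 ⇒ R × 5.7 = 3802 ⇒ R = 667 N.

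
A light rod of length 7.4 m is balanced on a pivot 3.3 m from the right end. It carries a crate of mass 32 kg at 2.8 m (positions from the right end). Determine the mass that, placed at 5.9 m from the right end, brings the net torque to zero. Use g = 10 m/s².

Choose the pivot (at 3.3 m from the right end) as the axis so the support reaction has zero arm there.
Crate: 32 × 10 = 320 N down at 2.8 m → arm 0.5 m, τ = 320 × 0.5 = 160 N·m clockwise.
Net moment of known loads = 160 N·m clockwise.
An unknown mass m at 5.9 m has arm 2.6 m; its moment is m·g·2.6 counterclockwise.
Balancing moments: m × 10 × 2.6 = 160, giving m = 160 / (10 × 2.6) = 6.15 kg.

m ≈ 6.15 kg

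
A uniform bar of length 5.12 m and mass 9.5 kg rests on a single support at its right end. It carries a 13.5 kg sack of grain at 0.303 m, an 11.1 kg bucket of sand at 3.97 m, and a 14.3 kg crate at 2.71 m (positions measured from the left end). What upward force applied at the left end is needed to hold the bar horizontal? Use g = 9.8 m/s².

F ≈ 261 N

Take moments about the right end.
Beam weight: 9.5 × 9.8 = 93.1 N down at 2.56 m → arm 2.56 m, τ = 93.1 × 2.56 = 238.3 N·m counterclockwise.
Sack of grain: 13.5 × 9.8 = 132.3 N down at 0.303 m → arm 4.817 m, τ = 132.3 × 4.817 = 637.3 N·m counterclockwise.
Bucket of sand: 11.1 × 9.8 = 108.8 N down at 3.97 m → arm 1.15 m, τ = 108.8 × 1.15 = 125.1 N·m counterclockwise.
Crate: 14.3 × 9.8 = 140.1 N down at 2.71 m → arm 2.41 m, τ = 140.1 × 2.41 = 337.6 N·m counterclockwise.
Net moment of the loads = 1338 N·m counterclockwise.
The upward force F acts at the left end, arm 5.12 m, giving F × 5.12 clockwise.
Setting net torque to zero: F × 5.12 = 1338 → F = 1338 / 5.12 = 261 N.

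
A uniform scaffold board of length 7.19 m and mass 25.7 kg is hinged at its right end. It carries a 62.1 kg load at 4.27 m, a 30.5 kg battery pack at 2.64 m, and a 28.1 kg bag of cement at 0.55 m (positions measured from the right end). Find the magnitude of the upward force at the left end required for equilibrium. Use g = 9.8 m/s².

F ≈ 618 N

Sum moments about the right end (the unknown pivot reaction has zero arm there).
Beam weight: 25.7 × 9.8 = 251.9 N down at 3.595 m → arm 3.595 m, τ = 251.9 × 3.595 = 905.6 N·m counterclockwise.
Load: 62.1 × 9.8 = 608.6 N down at 4.27 m → arm 4.27 m, τ = 608.6 × 4.27 = 2599 N·m counterclockwise.
Battery pack: 30.5 × 9.8 = 298.9 N down at 2.64 m → arm 2.64 m, τ = 298.9 × 2.64 = 789.1 N·m counterclockwise.
Bag of cement: 28.1 × 9.8 = 275.4 N down at 0.55 m → arm 0.55 m, τ = 275.4 × 0.55 = 151.5 N·m counterclockwise.
Net moment of the loads = 4445 N·m counterclockwise.
The upward force F acts at the left end, arm 7.19 m, giving F × 7.19 clockwise.
Balancing moments: F × 7.19 = 4445, giving F = 4445 / 7.19 = 618 N.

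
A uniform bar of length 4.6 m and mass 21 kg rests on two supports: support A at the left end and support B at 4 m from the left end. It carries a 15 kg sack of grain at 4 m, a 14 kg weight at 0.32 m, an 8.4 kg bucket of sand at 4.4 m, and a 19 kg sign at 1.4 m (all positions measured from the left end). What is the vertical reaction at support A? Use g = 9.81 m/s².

R_A ≈ 327 N

Taking torques about support B:
Beam weight: 21 × 9.81 = 206 N down at 2.3 m → arm 1.7 m, τ = 206 × 1.7 = 350.2 N·m counterclockwise.
Sack of grain: acts at the support B, moment arm 0 → no torque.
Weight: 14 × 9.81 = 137.3 N down at 0.32 m → arm 3.68 m, τ = 137.3 × 3.68 = 505.3 N·m counterclockwise.
Bucket of sand: 8.4 × 9.81 = 82.4 N down at 4.4 m → arm 0.4 m, τ = 82.4 × 0.4 = 32.96 N·m clockwise.
Sign: 19 × 9.81 = 186.4 N down at 1.4 m → arm 2.6 m, τ = 186.4 × 2.6 = 484.6 N·m counterclockwise.
Net load moment about support B = 1307 N·m counterclockwise.
Reaction R at support A is upward at 0 m, arm 4 m → moment R × 4 clockwise.
Setting net torque to zero: R × 4 = 1307 → R = 327 N.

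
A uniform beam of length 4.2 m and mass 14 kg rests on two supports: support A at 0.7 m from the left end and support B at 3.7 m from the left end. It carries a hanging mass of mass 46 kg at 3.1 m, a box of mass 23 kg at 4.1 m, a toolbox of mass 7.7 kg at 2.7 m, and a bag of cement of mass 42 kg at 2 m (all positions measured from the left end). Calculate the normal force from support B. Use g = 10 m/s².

R_B ≈ 927 N

Take moments about support A.
Beam weight: 14 × 10 = 140 N down at 2.1 m → arm 1.4 m, τ = 140 × 1.4 = 196 N·m clockwise.
Hanging mass: 46 × 10 = 460 N down at 3.1 m → arm 2.4 m, τ = 460 × 2.4 = 1104 N·m clockwise.
Box: 23 × 10 = 230 N down at 4.1 m → arm 3.4 m, τ = 230 × 3.4 = 782 N·m clockwise.
Toolbox: 7.7 × 10 = 77 N down at 2.7 m → arm 2 m, τ = 77 × 2 = 154 N·m clockwise.
Bag of cement: 42 × 10 = 420 N down at 2 m → arm 1.3 m, τ = 420 × 1.3 = 546 N·m clockwise.
Net load moment about support A = 2782 N·m clockwise.
Reaction R at support B is upward at 3.7 m, arm 3 m → moment R × 3 counterclockwise.
Balancing moments: R × 3 = 2782, giving R = 927 N.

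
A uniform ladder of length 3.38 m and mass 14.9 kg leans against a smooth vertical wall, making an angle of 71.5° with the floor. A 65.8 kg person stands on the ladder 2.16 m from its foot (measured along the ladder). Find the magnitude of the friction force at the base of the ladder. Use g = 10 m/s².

Take moments about the foot of the ladder.
Ladder weight 14.9×10 = 149 N acts at 1.69 m along the ladder; its horizontal arm is 1.69·cos71.5° = 0.5362 m → τ = 79.89 N·m clockwise.
Person: 65.8×10 = 658 N at 2.16 m → arm 0.6854 m → τ = 451 N·m clockwise.
Wall normal N acts horizontally at the top; its moment arm is the height L sinθ = 3.38·sin71.5° = 3.205 m, counterclockwise.
Setting net torque to zero: N × 3.205 = 530.9 → N = 166 N.
ΣFx = 0: friction at the foot balances the wall's push, so f = N_wall = 166 N.

f ≈ 166 N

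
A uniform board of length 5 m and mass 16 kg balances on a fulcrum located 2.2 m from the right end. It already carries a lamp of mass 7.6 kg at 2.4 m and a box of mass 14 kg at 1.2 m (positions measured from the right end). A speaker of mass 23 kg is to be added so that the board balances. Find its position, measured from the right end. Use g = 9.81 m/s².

Sum moments about the fulcrum (at 2.2 m from the right end) (the support reaction has zero arm there).
Beam weight: 16 × 9.81 = 157 N down at 2.5 m → arm 0.3 m, τ = 157 × 0.3 = 47.1 N·m counterclockwise.
Lamp: 7.6 × 9.81 = 74.56 N down at 2.4 m → arm 0.2 m, τ = 74.56 × 0.2 = 14.91 N·m counterclockwise.
Box: 14 × 9.81 = 137.3 N down at 1.2 m → arm 1 m, τ = 137.3 × 1 = 137.3 N·m clockwise.
Net moment of existing loads = 75.29 N·m clockwise.
The speaker weighs 23 × 9.81 = 225.6 N and must supply an equal counterclockwise moment, so its lever arm about the fulcrum is 75.29 / 225.6 = 0.334 m.
That puts it at 2.2 + 0.334 = 2.53 m from the right end.

x ≈ 2.53 m from the right end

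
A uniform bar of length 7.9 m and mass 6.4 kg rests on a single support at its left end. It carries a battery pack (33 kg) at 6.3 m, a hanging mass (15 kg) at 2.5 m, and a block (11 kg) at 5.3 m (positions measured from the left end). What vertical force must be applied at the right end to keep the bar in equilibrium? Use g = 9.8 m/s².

F ≈ 408 N

Take moments about the left end.
Beam weight: 6.4 × 9.8 = 62.72 N down at 3.95 m → arm 3.95 m, τ = 62.72 × 3.95 = 247.7 N·m clockwise.
Battery pack: 33 × 9.8 = 323.4 N down at 6.3 m → arm 6.3 m, τ = 323.4 × 6.3 = 2037 N·m clockwise.
Hanging mass: 15 × 9.8 = 147 N down at 2.5 m → arm 2.5 m, τ = 147 × 2.5 = 367.5 N·m clockwise.
Block: 11 × 9.8 = 107.8 N down at 5.3 m → arm 5.3 m, τ = 107.8 × 5.3 = 571.3 N·m clockwise.
Net moment of the loads = 3224 N·m clockwise.
The upward force F acts at the right end, arm 7.9 m, giving F × 7.9 counterclockwise.
Setting net torque to zero: F × 7.9 = 3224 → F = 3224 / 7.9 = 408 N.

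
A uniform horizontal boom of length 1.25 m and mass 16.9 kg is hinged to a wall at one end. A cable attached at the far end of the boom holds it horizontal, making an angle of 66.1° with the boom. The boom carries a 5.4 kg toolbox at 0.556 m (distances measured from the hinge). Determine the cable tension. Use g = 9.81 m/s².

T ≈ 116 N

Sum moments about the hinge (the unknown hinge reaction has zero arm there).
Beam weight: 16.9 × 9.81 = 165.8 N down at 0.625 m → arm 0.625 m, τ = 165.8 × 0.625 = 103.6 N·m clockwise.
Toolbox: 5.4 × 9.81 = 52.97 N down at 0.556 m → arm 0.556 m, τ = 52.97 × 0.556 = 29.45 N·m clockwise.
Total clockwise load moment = 133 N·m.
The cable tension T acts at 1.25 m; only its component perpendicular to the boom, T sinθ, produces torque. sin 66.1° = 0.9143.
For rotational equilibrium, T × 1.25 × 0.9143 = 133, so T = 133 / 1.143 = 116 N.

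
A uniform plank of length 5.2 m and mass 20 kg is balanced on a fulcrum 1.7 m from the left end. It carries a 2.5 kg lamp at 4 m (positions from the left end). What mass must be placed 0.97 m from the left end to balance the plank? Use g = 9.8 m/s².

m ≈ 32.5 kg

Sum moments about the fulcrum (at 1.7 m from the left end) (the support reaction has zero arm there).
Beam weight: 20 × 9.8 = 196 N down at 2.6 m → arm 0.9 m, τ = 196 × 0.9 = 176.4 N·m clockwise.
Lamp: 2.5 × 9.8 = 24.5 N down at 4 m → arm 2.3 m, τ = 24.5 × 2.3 = 56.35 N·m clockwise.
Net moment of known loads = 232.8 N·m clockwise.
An unknown mass m at 0.97 m has arm 0.73 m; its moment is m·g·0.73 counterclockwise.
For rotational equilibrium, m × 9.8 × 0.73 = 232.8, so m = 232.8 / (9.8 × 0.73) = 32.5 kg.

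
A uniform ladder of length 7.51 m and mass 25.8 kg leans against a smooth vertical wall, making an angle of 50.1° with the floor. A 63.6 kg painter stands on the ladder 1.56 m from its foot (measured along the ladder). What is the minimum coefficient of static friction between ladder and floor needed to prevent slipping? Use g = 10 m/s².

μ_min ≈ 0.244

Sum moments about the foot of the ladder (the floor normal and friction both act there and drop out).
Ladder weight 25.8×10 = 258 N acts at 3.755 m along the ladder; its horizontal arm is 3.755·cos50.1° = 2.409 m → τ = 621.5 N·m clockwise.
Painter: 63.6×10 = 636 N at 1.56 m → arm 1.001 m → τ = 636.6 N·m clockwise.
Wall normal N acts horizontally at the top; its moment arm is the height L sinθ = 7.51·sin50.1° = 5.761 m, counterclockwise.
For rotational equilibrium, N × 5.761 = 1258, so N = 218.4 N.
ΣFx = 0 ⇒ f = N_wall = 218.4 N. ΣFy = 0 ⇒ N_floor = 894 N.
μ_min = f / N_floor = 218.4 / 894 = 0.244.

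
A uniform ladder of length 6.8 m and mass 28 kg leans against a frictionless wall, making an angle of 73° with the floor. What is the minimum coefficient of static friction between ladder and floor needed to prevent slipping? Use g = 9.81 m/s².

Take moments about the foot of the ladder.
Ladder weight 28×9.81 = 274.7 N acts at 3.4 m along the ladder; its horizontal arm is 3.4·cos73° = 0.9941 m → τ = 273.1 N·m clockwise.
Wall normal N acts horizontally at the top; its moment arm is the height L sinθ = 6.8·sin73° = 6.503 m, counterclockwise.
For rotational equilibrium, N × 6.503 = 273.1, so N = 42 N.
ΣFx = 0 ⇒ f = N_wall = 42 N. ΣFy = 0 ⇒ N_floor = 274.7 N.
μ_min = f / N_floor = 42 / 274.7 = 0.153.

μ_min ≈ 0.153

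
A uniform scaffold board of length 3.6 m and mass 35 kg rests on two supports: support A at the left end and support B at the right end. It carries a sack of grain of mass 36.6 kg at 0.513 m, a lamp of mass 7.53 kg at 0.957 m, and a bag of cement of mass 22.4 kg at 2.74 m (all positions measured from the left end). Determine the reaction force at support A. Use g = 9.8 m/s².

R_A ≈ 586 N

Choose support B as the axis so its reaction then has zero moment arm.
Beam weight: 35 × 9.8 = 343 N down at 1.8 m → arm 1.8 m, τ = 343 × 1.8 = 617.4 N·m counterclockwise.
Sack of grain: 36.6 × 9.8 = 358.7 N down at 0.513 m → arm 3.087 m, τ = 358.7 × 3.087 = 1107 N·m counterclockwise.
Lamp: 7.53 × 9.8 = 73.79 N down at 0.957 m → arm 2.643 m, τ = 73.79 × 2.643 = 195 N·m counterclockwise.
Bag of cement: 22.4 × 9.8 = 219.5 N down at 2.74 m → arm 0.86 m, τ = 219.5 × 0.86 = 188.8 N·m counterclockwise.
Net load moment about support B = 2108 N·m counterclockwise.
Reaction R at support A is upward at 0 m, arm 3.6 m → moment R × 3.6 clockwise.
Balancing moments: R × 3.6 = 2108, giving R = 586 N.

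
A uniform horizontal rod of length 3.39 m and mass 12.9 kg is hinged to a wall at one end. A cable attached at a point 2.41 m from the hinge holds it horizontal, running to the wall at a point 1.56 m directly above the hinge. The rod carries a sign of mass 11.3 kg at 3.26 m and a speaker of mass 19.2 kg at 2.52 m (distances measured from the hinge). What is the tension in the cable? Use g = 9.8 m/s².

T ≈ 801 N

About the hinge:
Beam weight: 12.9 × 9.8 = 126.4 N down at 1.695 m → arm 1.695 m, τ = 126.4 × 1.695 = 214.2 N·m clockwise.
Sign: 11.3 × 9.8 = 110.7 N down at 3.26 m → arm 3.26 m, τ = 110.7 × 3.26 = 360.9 N·m clockwise.
Speaker: 19.2 × 9.8 = 188.2 N down at 2.52 m → arm 2.52 m, τ = 188.2 × 2.52 = 474.3 N·m clockwise.
Total clockwise load moment = 1049 N·m.
The cable tension T acts at 2.41 m; only its component perpendicular to the rod, T sinθ, produces torque. sinθ = h/√(h²+d²) = 1.56/√(1.56²+2.41²) = 0.5434.
Balancing moments: T × 2.41 × 0.5434 = 1049, giving T = 1049 / 1.31 = 801 N.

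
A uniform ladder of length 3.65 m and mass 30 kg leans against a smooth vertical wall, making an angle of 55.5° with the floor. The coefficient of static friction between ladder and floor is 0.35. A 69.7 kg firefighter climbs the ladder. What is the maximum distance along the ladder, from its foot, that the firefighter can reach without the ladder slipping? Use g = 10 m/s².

d ≈ 1.87 m

Choose the foot of the ladder as the axis so the floor normal and friction both act there and drop out.
Ladder weight 30×10 = 300 N acts at 1.825 m along the ladder; its horizontal arm is 1.825·cos55.5° = 1.034 m → τ = 310.2 N·m clockwise.
Firefighter weight 69.7×10 = 697 N at distance d → arm d·cos55.5° → τ = 697·d·0.5664 clockwise.
Wall normal N at the top has arm L sinθ = 3.008 m counterclockwise, so Στ = 0 gives N·3.008 = 310.2 + 394.8·d.
ΣFy = 0 ⇒ N_floor = 997 N, so the maximum friction is μ_s·N_floor = 0.35×997 = 348.9 N. ΣFx = 0 ⇒ N_wall = f, so at the slipping point N = 348.9 N.
Substituting: 348.9×3.008 = 310.2 + 394.8·d ⇒ d = (1049 − 310.2) / 394.8 = 1.87 m.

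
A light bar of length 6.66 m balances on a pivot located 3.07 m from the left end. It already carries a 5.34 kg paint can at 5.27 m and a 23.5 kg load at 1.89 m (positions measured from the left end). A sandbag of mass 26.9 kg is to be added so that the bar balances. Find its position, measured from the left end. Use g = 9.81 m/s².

x ≈ 3.66 m from the left end

About the pivot (at 3.07 m from the left end):
Paint can: 5.34 × 9.81 = 52.39 N down at 5.27 m → arm 2.2 m, τ = 52.39 × 2.2 = 115.3 N·m clockwise.
Load: 23.5 × 9.81 = 230.5 N down at 1.89 m → arm 1.18 m, τ = 230.5 × 1.18 = 272 N·m counterclockwise.
Net moment of existing loads = 156.7 N·m counterclockwise.
The sandbag weighs 26.9 × 9.81 = 263.9 N and must supply an equal clockwise moment, so its lever arm about the pivot is 156.7 / 263.9 = 0.594 m.
That puts it at 3.07 + 0.594 = 3.66 m from the left end.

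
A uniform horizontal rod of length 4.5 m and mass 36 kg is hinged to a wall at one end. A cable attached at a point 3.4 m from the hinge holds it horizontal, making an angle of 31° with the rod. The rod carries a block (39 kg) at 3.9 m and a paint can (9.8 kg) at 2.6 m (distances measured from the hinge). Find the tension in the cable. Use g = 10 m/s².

T ≈ 1480 N

Taking torques about the hinge:
Beam weight: 36 × 10 = 360 N down at 2.25 m → arm 2.25 m, τ = 360 × 2.25 = 810 N·m clockwise.
Block: 39 × 10 = 390 N down at 3.9 m → arm 3.9 m, τ = 390 × 3.9 = 1521 N·m clockwise.
Paint can: 9.8 × 10 = 98 N down at 2.6 m → arm 2.6 m, τ = 98 × 2.6 = 254.8 N·m clockwise.
Total clockwise load moment = 2586 N·m.
The cable tension T acts at 3.4 m; only its component perpendicular to the rod, T sinθ, produces torque. sin 31° = 0.515.
Setting net torque to zero: T × 3.4 × 0.515 = 2586 → T = 2586 / 1.751 = 1480 N.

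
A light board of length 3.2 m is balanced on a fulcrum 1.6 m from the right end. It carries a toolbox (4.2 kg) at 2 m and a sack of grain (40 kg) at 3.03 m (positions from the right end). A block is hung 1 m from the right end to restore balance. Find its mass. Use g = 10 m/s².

m ≈ 98.1 kg

Taking torques about the fulcrum (at 1.6 m from the right end):
Toolbox: 4.2 × 10 = 42 N down at 2 m → arm 0.4 m, τ = 42 × 0.4 = 16.8 N·m counterclockwise.
Sack of grain: 40 × 10 = 400 N down at 3.03 m → arm 1.43 m, τ = 400 × 1.43 = 572 N·m counterclockwise.
Net moment of known loads = 588.8 N·m counterclockwise.
An unknown mass m at 1 m has arm 0.6 m; its moment is m·g·0.6 clockwise.
Setting net torque to zero: m × 10 × 0.6 = 588.8 → m = 588.8 / (10 × 0.6) = 98.1 kg.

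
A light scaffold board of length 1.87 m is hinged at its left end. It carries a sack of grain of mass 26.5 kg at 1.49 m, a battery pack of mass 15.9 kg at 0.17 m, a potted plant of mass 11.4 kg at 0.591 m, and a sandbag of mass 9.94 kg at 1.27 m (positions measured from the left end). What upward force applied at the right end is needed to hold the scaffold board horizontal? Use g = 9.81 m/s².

Choose the left end as the axis so the unknown pivot reaction has zero arm there.
Sack of grain: 26.5 × 9.81 = 260 N down at 1.49 m → arm 1.49 m, τ = 260 × 1.49 = 387.4 N·m clockwise.
Battery pack: 15.9 × 9.81 = 156 N down at 0.17 m → arm 0.17 m, τ = 156 × 0.17 = 26.52 N·m clockwise.
Potted plant: 11.4 × 9.81 = 111.8 N down at 0.591 m → arm 0.591 m, τ = 111.8 × 0.591 = 66.07 N·m clockwise.
Sandbag: 9.94 × 9.81 = 97.51 N down at 1.27 m → arm 1.27 m, τ = 97.51 × 1.27 = 123.8 N·m clockwise.
Net moment of the loads = 603.8 N·m clockwise.
The upward force F acts at the right end, arm 1.87 m, giving F × 1.87 counterclockwise.
Setting net torque to zero: F × 1.87 = 603.8 → F = 603.8 / 1.87 = 323 N.

F ≈ 323 N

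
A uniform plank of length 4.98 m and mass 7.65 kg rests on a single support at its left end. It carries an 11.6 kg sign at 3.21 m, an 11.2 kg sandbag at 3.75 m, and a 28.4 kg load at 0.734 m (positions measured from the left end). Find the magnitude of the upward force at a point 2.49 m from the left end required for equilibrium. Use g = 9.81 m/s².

F ≈ 469 N

Sum moments about the left end (the unknown pivot reaction has zero arm there).
Beam weight: 7.65 × 9.81 = 75.05 N down at 2.49 m → arm 2.49 m, τ = 75.05 × 2.49 = 186.9 N·m clockwise.
Sign: 11.6 × 9.81 = 113.8 N down at 3.21 m → arm 3.21 m, τ = 113.8 × 3.21 = 365.3 N·m clockwise.
Sandbag: 11.2 × 9.81 = 109.9 N down at 3.75 m → arm 3.75 m, τ = 109.9 × 3.75 = 412.1 N·m clockwise.
Load: 28.4 × 9.81 = 278.6 N down at 0.734 m → arm 0.734 m, τ = 278.6 × 0.734 = 204.5 N·m clockwise.
Net moment of the loads = 1169 N·m clockwise.
The upward force F acts at a point 2.49 m from the left end, arm 2.49 m, giving F × 2.49 counterclockwise.
For rotational equilibrium, F × 2.49 = 1169, so F = 1169 / 2.49 = 469 N.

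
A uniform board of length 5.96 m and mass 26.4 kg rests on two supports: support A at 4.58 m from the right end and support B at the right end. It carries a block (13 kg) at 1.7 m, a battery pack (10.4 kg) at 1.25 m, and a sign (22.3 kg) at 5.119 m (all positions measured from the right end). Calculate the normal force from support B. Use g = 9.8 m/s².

R_B ≈ 219 N

Take moments about support A.
Beam weight: 26.4 × 9.8 = 258.7 N down at 2.98 m → arm 1.6 m, τ = 258.7 × 1.6 = 413.9 N·m clockwise.
Block: 13 × 9.8 = 127.4 N down at 1.7 m → arm 2.88 m, τ = 127.4 × 2.88 = 366.9 N·m clockwise.
Battery pack: 10.4 × 9.8 = 101.9 N down at 1.25 m → arm 3.33 m, τ = 101.9 × 3.33 = 339.3 N·m clockwise.
Sign: 22.3 × 9.8 = 218.5 N down at 5.119 m → arm 0.539 m, τ = 218.5 × 0.539 = 117.8 N·m counterclockwise.
Net load moment about support A = 1002 N·m clockwise.
Reaction R at support B is upward at 0 m, arm 4.58 m → moment R × 4.58 counterclockwise.
Στ = 0 ⇒ R × 4.58 = 1002 ⇒ R = 219 N.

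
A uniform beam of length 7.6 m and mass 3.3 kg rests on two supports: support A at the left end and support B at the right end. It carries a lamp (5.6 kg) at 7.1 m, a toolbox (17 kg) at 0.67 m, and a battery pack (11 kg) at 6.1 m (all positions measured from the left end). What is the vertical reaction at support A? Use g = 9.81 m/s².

Taking torques about support B:
Beam weight: 3.3 × 9.81 = 32.37 N down at 3.8 m → arm 3.8 m, τ = 32.37 × 3.8 = 123 N·m counterclockwise.
Lamp: 5.6 × 9.81 = 54.94 N down at 7.1 m → arm 0.5 m, τ = 54.94 × 0.5 = 27.47 N·m counterclockwise.
Toolbox: 17 × 9.81 = 166.8 N down at 0.67 m → arm 6.93 m, τ = 166.8 × 6.93 = 1156 N·m counterclockwise.
Battery pack: 11 × 9.81 = 107.9 N down at 6.1 m → arm 1.5 m, τ = 107.9 × 1.5 = 161.9 N·m counterclockwise.
Net load moment about support B = 1468 N·m counterclockwise.
Reaction R at support A is upward at 0 m, arm 7.6 m → moment R × 7.6 clockwise.
Balancing moments: R × 7.6 = 1468, giving R = 193 N.

R_A ≈ 193 N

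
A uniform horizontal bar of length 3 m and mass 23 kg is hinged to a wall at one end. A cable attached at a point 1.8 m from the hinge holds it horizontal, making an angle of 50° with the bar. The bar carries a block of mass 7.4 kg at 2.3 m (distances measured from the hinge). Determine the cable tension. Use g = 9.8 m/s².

T ≈ 366 N

About the hinge:
Beam weight: 23 × 9.8 = 225.4 N down at 1.5 m → arm 1.5 m, τ = 225.4 × 1.5 = 338.1 N·m clockwise.
Block: 7.4 × 9.8 = 72.52 N down at 2.3 m → arm 2.3 m, τ = 72.52 × 2.3 = 166.8 N·m clockwise.
Total clockwise load moment = 504.9 N·m.
The cable tension T acts at 1.8 m; only its component perpendicular to the bar, T sinθ, produces torque. sin 50° = 0.766.
For rotational equilibrium, T × 1.8 × 0.766 = 504.9, so T = 504.9 / 1.379 = 366 N.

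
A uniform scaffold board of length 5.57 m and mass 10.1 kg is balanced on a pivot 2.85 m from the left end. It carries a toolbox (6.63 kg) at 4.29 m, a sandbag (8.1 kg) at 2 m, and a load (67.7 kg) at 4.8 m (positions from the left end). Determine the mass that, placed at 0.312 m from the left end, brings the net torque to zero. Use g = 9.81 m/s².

Sum moments about the pivot (at 2.85 m from the left end) (the support reaction has zero arm there).
Beam weight: 10.1 × 9.81 = 99.08 N down at 2.785 m → arm 0.065 m, τ = 99.08 × 0.065 = 6.44 N·m counterclockwise.
Toolbox: 6.63 × 9.81 = 65.04 N down at 4.29 m → arm 1.44 m, τ = 65.04 × 1.44 = 93.66 N·m clockwise.
Sandbag: 8.1 × 9.81 = 79.46 N down at 2 m → arm 0.85 m, τ = 79.46 × 0.85 = 67.54 N·m counterclockwise.
Load: 67.7 × 9.81 = 664.1 N down at 4.8 m → arm 1.95 m, τ = 664.1 × 1.95 = 1295 N·m clockwise.
Net moment of known loads = 1315 N·m clockwise.
An unknown mass m at 0.312 m has arm 2.538 m; its moment is m·g·2.538 counterclockwise.
For rotational equilibrium, m × 9.81 × 2.538 = 1315, so m = 1315 / (9.81 × 2.538) = 52.8 kg.

m ≈ 52.8 kg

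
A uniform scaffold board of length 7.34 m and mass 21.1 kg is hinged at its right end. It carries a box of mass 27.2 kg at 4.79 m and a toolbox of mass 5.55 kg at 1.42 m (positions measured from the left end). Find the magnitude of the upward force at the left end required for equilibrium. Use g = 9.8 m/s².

F ≈ 240 N

Take moments about the right end.
Beam weight: 21.1 × 9.8 = 206.8 N down at 3.67 m → arm 3.67 m, τ = 206.8 × 3.67 = 759 N·m counterclockwise.
Box: 27.2 × 9.8 = 266.6 N down at 4.79 m → arm 2.55 m, τ = 266.6 × 2.55 = 679.8 N·m counterclockwise.
Toolbox: 5.55 × 9.8 = 54.39 N down at 1.42 m → arm 5.92 m, τ = 54.39 × 5.92 = 322 N·m counterclockwise.
Net moment of the loads = 1761 N·m counterclockwise.
The upward force F acts at the left end, arm 7.34 m, giving F × 7.34 clockwise.
For rotational equilibrium, F × 7.34 = 1761, so F = 1761 / 7.34 = 240 N.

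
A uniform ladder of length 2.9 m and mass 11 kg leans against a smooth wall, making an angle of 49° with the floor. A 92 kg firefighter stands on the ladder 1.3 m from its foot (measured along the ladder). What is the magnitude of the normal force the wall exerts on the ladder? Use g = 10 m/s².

N_wall ≈ 406 N

Sum moments about the foot of the ladder (the floor normal and friction both act there and drop out).
Ladder weight 11×10 = 110 N acts at 1.45 m along the ladder; its horizontal arm is 1.45·cos49° = 0.9513 m → τ = 104.6 N·m clockwise.
Firefighter: 92×10 = 920 N at 1.3 m → arm 0.8529 m → τ = 784.7 N·m clockwise.
Wall normal N acts horizontally at the top; its moment arm is the height L sinθ = 2.9·sin49° = 2.189 m, counterclockwise.
Setting net torque to zero: N × 2.189 = 889.3 → N = 406 N.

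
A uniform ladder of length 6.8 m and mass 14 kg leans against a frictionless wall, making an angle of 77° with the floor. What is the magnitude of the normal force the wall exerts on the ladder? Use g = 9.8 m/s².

N_wall ≈ 15.8 N

Take moments about the foot of the ladder.
Ladder weight 14×9.8 = 137.2 N acts at 3.4 m along the ladder; its horizontal arm is 3.4·cos77° = 0.7648 m → τ = 104.9 N·m clockwise.
Wall normal N acts horizontally at the top; its moment arm is the height L sinθ = 6.8·sin77° = 6.626 m, counterclockwise.
Balancing moments: N × 6.626 = 104.9, giving N = 15.8 N.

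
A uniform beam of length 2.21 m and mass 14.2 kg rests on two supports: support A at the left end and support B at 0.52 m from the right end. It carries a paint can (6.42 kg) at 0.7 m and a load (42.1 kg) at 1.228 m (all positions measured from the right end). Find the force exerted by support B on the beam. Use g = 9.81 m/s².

Sum moments about support A (its reaction then has zero moment arm).
Beam weight: 14.2 × 9.81 = 139.3 N down at 1.105 m → arm 1.105 m, τ = 139.3 × 1.105 = 153.9 N·m clockwise.
Paint can: 6.42 × 9.81 = 62.98 N down at 0.7 m → arm 1.51 m, τ = 62.98 × 1.51 = 95.1 N·m clockwise.
Load: 42.1 × 9.81 = 413 N down at 1.228 m → arm 0.982 m, τ = 413 × 0.982 = 405.6 N·m clockwise.
Net load moment about support A = 654.6 N·m clockwise.
Reaction R at support B is upward at 0.52 m, arm 1.69 m → moment R × 1.69 counterclockwise.
Balancing moments: R × 1.69 = 654.6, giving R = 387 N.

R_B ≈ 387 N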